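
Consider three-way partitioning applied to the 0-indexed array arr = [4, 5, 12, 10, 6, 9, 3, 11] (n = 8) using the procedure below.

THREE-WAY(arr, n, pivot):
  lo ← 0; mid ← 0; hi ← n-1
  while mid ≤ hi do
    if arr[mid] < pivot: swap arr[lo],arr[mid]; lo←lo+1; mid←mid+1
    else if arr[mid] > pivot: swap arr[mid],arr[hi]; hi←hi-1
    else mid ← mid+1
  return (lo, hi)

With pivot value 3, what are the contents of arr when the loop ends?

[3, 12, 10, 6, 9, 5, 11, 4]

lo=0 mid=0 hi=7
4>3: swap(0,7), hi=6 ⇒ [11, 5, 12, 10, 6, 9, 3, 4]
11>3: swap(0,6), hi=5 ⇒ [3, 5, 12, 10, 6, 9, 11, 4]
3=3: mid=1
5>3: swap(1,5), hi=4 ⇒ [3, 9, 12, 10, 6, 5, 11, 4]
9>3: swap(1,4), hi=3 ⇒ [3, 6, 12, 10, 9, 5, 11, 4]
6>3: swap(1,3), hi=2 ⇒ [3, 10, 12, 6, 9, 5, 11, 4]
10>3: swap(1,2), hi=1 ⇒ [3, 12, 10, 6, 9, 5, 11, 4]
12>3: swap(1,1), hi=0 ⇒ [3, 12, 10, 6, 9, 5, 11, 4]
done. lo=0 hi=0; arr=[3, 12, 10, 6, 9, 5, 11, 4]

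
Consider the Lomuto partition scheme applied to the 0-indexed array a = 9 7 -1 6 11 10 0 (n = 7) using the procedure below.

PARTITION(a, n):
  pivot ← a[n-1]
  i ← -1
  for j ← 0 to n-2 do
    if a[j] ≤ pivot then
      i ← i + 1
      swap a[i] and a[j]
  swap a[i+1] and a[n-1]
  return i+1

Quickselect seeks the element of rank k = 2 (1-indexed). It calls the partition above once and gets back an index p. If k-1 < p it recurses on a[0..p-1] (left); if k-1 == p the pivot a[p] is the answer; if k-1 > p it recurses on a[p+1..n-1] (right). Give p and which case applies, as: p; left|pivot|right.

pivot = a[6] = 0; i = -1
j=0: a[0]=9 > 0 → no swap
j=1: a[1]=7 > 0 → no swap
j=2: a[2]=-1 ≤ 0 → i=0, swap a[0],a[2] → -1 7 9 6 11 10 0
j=3: a[3]=6 > 0 → no swap
j=4: a[4]=11 > 0 → no swap
j=5: a[5]=10 > 0 → no swap
final swap a[1],a[6] → -1 0 9 6 11 10 7; return 1
p = 1; k-1 = 1 == 1 ⇒ pivot

1; pivot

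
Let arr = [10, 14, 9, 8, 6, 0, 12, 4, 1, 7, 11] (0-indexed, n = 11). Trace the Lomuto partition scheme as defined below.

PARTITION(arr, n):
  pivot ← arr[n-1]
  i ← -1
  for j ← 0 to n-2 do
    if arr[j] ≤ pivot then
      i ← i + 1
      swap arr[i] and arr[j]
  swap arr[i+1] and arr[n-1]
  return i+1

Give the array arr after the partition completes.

[10, 9, 8, 6, 0, 4, 1, 7, 11, 14, 12]

pivot = arr[10] = 11; i = -1
j=0: arr[0]=10 ≤ 11 → i=0, swap arr[0],arr[0] (no change) → [10, 14, 9, 8, 6, 0, 12, 4, 1, 7, 11]
j=1: arr[1]=14 > 11 → no swap
j=2: arr[2]=9 ≤ 11 → i=1, swap arr[1],arr[2] → [10, 9, 14, 8, 6, 0, 12, 4, 1, 7, 11]
j=3: arr[3]=8 ≤ 11 → i=2, swap arr[2],arr[3] → [10, 9, 8, 14, 6, 0, 12, 4, 1, 7, 11]
j=4: arr[4]=6 ≤ 11 → i=3, swap arr[3],arr[4] → [10, 9, 8, 6, 14, 0, 12, 4, 1, 7, 11]
j=5: arr[5]=0 ≤ 11 → i=4, swap arr[4],arr[5] → [10, 9, 8, 6, 0, 14, 12, 4, 1, 7, 11]
j=6: arr[6]=12 > 11 → no swap
j=7: arr[7]=4 ≤ 11 → i=5, swap arr[5],arr[7] → [10, 9, 8, 6, 0, 4, 12, 14, 1, 7, 11]
j=8: arr[8]=1 ≤ 11 → i=6, swap arr[6],arr[8] → [10, 9, 8, 6, 0, 4, 1, 14, 12, 7, 11]
j=9: arr[9]=7 ≤ 11 → i=7, swap arr[7],arr[9] → [10, 9, 8, 6, 0, 4, 1, 7, 12, 14, 11]
final swap arr[8],arr[10] → [10, 9, 8, 6, 0, 4, 1, 7, 11, 14, 12]; return 8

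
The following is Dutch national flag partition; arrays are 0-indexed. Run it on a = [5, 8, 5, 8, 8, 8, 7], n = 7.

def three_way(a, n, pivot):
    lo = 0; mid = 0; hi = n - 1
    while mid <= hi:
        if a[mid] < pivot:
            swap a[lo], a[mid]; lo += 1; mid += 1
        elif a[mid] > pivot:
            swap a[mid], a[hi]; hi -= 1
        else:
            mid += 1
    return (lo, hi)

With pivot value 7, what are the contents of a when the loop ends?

pivot = 7; lo=0, mid=0, hi=6
a[mid]=5<7: swap a[0],a[0]; lo=1,mid=1 → [5, 8, 5, 8, 8, 8, 7]
a[mid]=8>7: swap a[1],a[6]; hi=5 → [5, 7, 5, 8, 8, 8, 8]
a[mid]=7=7: mid=2
a[mid]=5<7: swap a[1],a[2]; lo=2,mid=3 → [5, 5, 7, 8, 8, 8, 8]
a[mid]=8>7: swap a[3],a[5]; hi=4 → [5, 5, 7, 8, 8, 8, 8]
a[mid]=8>7: swap a[3],a[4]; hi=3 → [5, 5, 7, 8, 8, 8, 8]
a[mid]=8>7: swap a[3],a[3]; hi=2 → [5, 5, 7, 8, 8, 8, 8]
end: lo=2, hi=2; a = [5, 5, 7, 8, 8, 8, 8]

[5, 5, 7, 8, 8, 8, 8]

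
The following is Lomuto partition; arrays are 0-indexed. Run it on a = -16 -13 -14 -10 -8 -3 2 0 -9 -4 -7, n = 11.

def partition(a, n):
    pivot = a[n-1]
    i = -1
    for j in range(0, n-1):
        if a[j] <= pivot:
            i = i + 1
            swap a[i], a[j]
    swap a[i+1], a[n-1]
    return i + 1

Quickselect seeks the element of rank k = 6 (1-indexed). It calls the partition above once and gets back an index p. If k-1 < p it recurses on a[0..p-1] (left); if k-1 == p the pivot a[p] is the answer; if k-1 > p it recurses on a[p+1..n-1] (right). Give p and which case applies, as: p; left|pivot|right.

6; left

pivot = a[10] = -7; i = -1
j=0: a[0]=-16 ≤ -7 → i=0, swap a[0],a[0] (no change) → -16 -13 -14 -10 -8 -3 2 0 -9 -4 -7
j=1: a[1]=-13 ≤ -7 → i=1, swap a[1],a[1] (no change) → -16 -13 -14 -10 -8 -3 2 0 -9 -4 -7
j=2: a[2]=-14 ≤ -7 → i=2, swap a[2],a[2] (no change) → -16 -13 -14 -10 -8 -3 2 0 -9 -4 -7
j=3: a[3]=-10 ≤ -7 → i=3, swap a[3],a[3] (no change) → -16 -13 -14 -10 -8 -3 2 0 -9 -4 -7
j=4: a[4]=-8 ≤ -7 → i=4, swap a[4],a[4] (no change) → -16 -13 -14 -10 -8 -3 2 0 -9 -4 -7
j=5: a[5]=-3 > -7 → no swap
j=6: a[6]=2 > -7 → no swap
j=7: a[7]=0 > -7 → no swap
j=8: a[8]=-9 ≤ -7 → i=5, swap a[5],a[8] → -16 -13 -14 -10 -8 -9 2 0 -3 -4 -7
j=9: a[9]=-4 > -7 → no swap
final swap a[6],a[10] → -16 -13 -14 -10 -8 -9 -7 0 -3 -4 2; return 6
p = 6; k-1 = 5 < 6 ⇒ left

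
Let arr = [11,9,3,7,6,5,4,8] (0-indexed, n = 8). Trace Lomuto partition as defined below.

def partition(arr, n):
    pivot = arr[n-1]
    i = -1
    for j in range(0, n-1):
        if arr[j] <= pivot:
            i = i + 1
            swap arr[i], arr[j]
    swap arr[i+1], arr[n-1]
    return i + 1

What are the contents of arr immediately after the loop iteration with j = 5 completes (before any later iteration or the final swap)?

pivot = arr[7] = 8; i = -1
j=0: arr[0]=11 > 8 → no swap
j=1: arr[1]=9 > 8 → no swap
j=2: arr[2]=3 ≤ 8 → i=0, swap arr[0],arr[2] → [3,9,11,7,6,5,4,8]
j=3: arr[3]=7 ≤ 8 → i=1, swap arr[1],arr[3] → [3,7,11,9,6,5,4,8]
j=4: arr[4]=6 ≤ 8 → i=2, swap arr[2],arr[4] → [3,7,6,9,11,5,4,8]
j=5: arr[5]=5 ≤ 8 → i=3, swap arr[3],arr[5] → [3,7,6,5,11,9,4,8]
(after j=5) arr = [3,7,6,5,11,9,4,8]

[3,7,6,5,11,9,4,8]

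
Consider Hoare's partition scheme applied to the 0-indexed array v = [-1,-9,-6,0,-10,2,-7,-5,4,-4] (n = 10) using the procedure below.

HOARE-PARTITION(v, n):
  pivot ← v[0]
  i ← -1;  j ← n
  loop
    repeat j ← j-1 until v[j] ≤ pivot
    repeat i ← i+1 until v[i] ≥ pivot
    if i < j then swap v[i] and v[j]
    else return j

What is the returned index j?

5

pivot=-1
j stops at 9 (-4), i stops at 0 (-1); swap ⇒ [-4,-9,-6,0,-10,2,-7,-5,4,-1]
j stops at 7 (-5), i stops at 3 (0); swap ⇒ [-4,-9,-6,-5,-10,2,-7,0,4,-1]
j stops at 6 (-7), i stops at 5 (2); swap ⇒ [-4,-9,-6,-5,-10,-7,2,0,4,-1]
j stops at 5, i stops at 6; i≥j ⇒ return 5. v=[-4,-9,-6,-5,-10,-7,2,0,4,-1]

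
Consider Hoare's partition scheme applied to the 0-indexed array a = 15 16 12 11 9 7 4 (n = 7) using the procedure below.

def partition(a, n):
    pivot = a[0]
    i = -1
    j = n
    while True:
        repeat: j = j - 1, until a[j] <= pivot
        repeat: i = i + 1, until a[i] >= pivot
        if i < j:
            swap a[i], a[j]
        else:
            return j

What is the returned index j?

pivot=15
j stops at 6 (4), i stops at 0 (15); swap ⇒ 4 16 12 11 9 7 15
j stops at 5 (7), i stops at 1 (16); swap ⇒ 4 7 12 11 9 16 15
j stops at 4, i stops at 5; i≥j ⇒ return 4. a=4 7 12 11 9 16 15

4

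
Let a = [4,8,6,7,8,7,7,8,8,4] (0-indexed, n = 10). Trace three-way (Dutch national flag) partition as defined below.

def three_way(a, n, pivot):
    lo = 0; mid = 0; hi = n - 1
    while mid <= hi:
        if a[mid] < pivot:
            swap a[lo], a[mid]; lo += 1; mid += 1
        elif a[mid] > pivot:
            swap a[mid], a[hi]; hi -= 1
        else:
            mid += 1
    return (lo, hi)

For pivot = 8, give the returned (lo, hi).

(6, 9)

pivot = 8; lo=0, mid=0, hi=9
a[mid]=4<8: swap a[0],a[0]; lo=1,mid=1 → [4,8,6,7,8,7,7,8,8,4]
a[mid]=8=8: mid=2
a[mid]=6<8: swap a[1],a[2]; lo=2,mid=3 → [4,6,8,7,8,7,7,8,8,4]
a[mid]=7<8: swap a[2],a[3]; lo=3,mid=4 → [4,6,7,8,8,7,7,8,8,4]
a[mid]=8=8: mid=5
a[mid]=7<8: swap a[3],a[5]; lo=4,mid=6 → [4,6,7,7,8,8,7,8,8,4]
a[mid]=7<8: swap a[4],a[6]; lo=5,mid=7 → [4,6,7,7,7,8,8,8,8,4]
a[mid]=8=8: mid=8
a[mid]=8=8: mid=9
a[mid]=4<8: swap a[5],a[9]; lo=6,mid=10 → [4,6,7,7,7,4,8,8,8,8]
end: lo=6, hi=9; a = [4,6,7,7,7,4,8,8,8,8]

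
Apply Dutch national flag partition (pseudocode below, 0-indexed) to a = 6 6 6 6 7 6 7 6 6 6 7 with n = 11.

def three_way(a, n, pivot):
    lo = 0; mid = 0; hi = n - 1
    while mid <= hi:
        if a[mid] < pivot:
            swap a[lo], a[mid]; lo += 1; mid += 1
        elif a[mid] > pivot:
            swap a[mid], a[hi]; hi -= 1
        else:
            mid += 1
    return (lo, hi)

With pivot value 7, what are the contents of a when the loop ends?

6 6 6 6 6 6 6 6 7 7 7

pivot = 7; lo=0, mid=0, hi=10
a[mid]=6<7: swap a[0],a[0]; lo=1,mid=1 → 6 6 6 6 7 6 7 6 6 6 7
a[mid]=6<7: swap a[1],a[1]; lo=2,mid=2 → 6 6 6 6 7 6 7 6 6 6 7
a[mid]=6<7: swap a[2],a[2]; lo=3,mid=3 → 6 6 6 6 7 6 7 6 6 6 7
a[mid]=6<7: swap a[3],a[3]; lo=4,mid=4 → 6 6 6 6 7 6 7 6 6 6 7
a[mid]=7=7: mid=5
a[mid]=6<7: swap a[4],a[5]; lo=5,mid=6 → 6 6 6 6 6 7 7 6 6 6 7
a[mid]=7=7: mid=7
a[mid]=6<7: swap a[5],a[7]; lo=6,mid=8 → 6 6 6 6 6 6 7 7 6 6 7
a[mid]=6<7: swap a[6],a[8]; lo=7,mid=9 → 6 6 6 6 6 6 6 7 7 6 7
a[mid]=6<7: swap a[7],a[9]; lo=8,mid=10 → 6 6 6 6 6 6 6 6 7 7 7
a[mid]=7=7: mid=11
end: lo=8, hi=10; a = 6 6 6 6 6 6 6 6 7 7 7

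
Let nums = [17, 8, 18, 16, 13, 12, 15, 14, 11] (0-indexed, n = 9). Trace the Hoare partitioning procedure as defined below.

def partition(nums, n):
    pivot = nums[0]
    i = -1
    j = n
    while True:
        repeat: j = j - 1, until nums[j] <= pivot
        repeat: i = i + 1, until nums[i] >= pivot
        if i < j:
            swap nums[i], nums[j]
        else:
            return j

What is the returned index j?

6

pivot = nums[0] = 17; i = -1, j = 9
j→8 (nums[8]=11≤17), i→0 (nums[0]=17≥17); i<j, swap → [11, 8, 18, 16, 13, 12, 15, 14, 17]
j→7 (nums[7]=14≤17), i→2 (nums[2]=18≥17); i<j, swap → [11, 8, 14, 16, 13, 12, 15, 18, 17]
j→6, i→7; i≥j, return j=6. nums = [11, 8, 14, 16, 13, 12, 15, 18, 17]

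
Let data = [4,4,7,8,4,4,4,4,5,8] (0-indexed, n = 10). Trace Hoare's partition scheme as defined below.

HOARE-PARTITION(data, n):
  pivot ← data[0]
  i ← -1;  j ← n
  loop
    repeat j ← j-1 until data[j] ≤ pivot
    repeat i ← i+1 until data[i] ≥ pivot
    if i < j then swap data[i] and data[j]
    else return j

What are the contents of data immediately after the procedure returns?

[4,4,4,4,8,7,4,4,5,8]

pivot = data[0] = 4; i = -1, j = 10
j→7 (data[7]=4≤4), i→0 (data[0]=4≥4); i<j, swap → [4,4,7,8,4,4,4,4,5,8]
j→6 (data[6]=4≤4), i→1 (data[1]=4≥4); i<j, swap → [4,4,7,8,4,4,4,4,5,8]
j→5 (data[5]=4≤4), i→2 (data[2]=7≥4); i<j, swap → [4,4,4,8,4,7,4,4,5,8]
j→4 (data[4]=4≤4), i→3 (data[3]=8≥4); i<j, swap → [4,4,4,4,8,7,4,4,5,8]
j→3, i→4; i≥j, return j=3. data = [4,4,4,4,8,7,4,4,5,8]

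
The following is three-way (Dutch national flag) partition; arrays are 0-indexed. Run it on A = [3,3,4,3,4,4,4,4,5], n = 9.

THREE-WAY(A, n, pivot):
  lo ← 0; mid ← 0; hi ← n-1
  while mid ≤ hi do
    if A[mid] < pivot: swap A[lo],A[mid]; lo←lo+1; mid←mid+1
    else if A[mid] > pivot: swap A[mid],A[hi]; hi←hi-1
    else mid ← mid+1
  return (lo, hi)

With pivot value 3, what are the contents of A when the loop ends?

[3,3,3,4,4,4,4,5,4]

lo=0 mid=0 hi=8
3=3: mid=1
3=3: mid=2
4>3: swap(2,8), hi=7 ⇒ [3,3,5,3,4,4,4,4,4]
5>3: swap(2,7), hi=6 ⇒ [3,3,4,3,4,4,4,5,4]
4>3: swap(2,6), hi=5 ⇒ [3,3,4,3,4,4,4,5,4]
4>3: swap(2,5), hi=4 ⇒ [3,3,4,3,4,4,4,5,4]
4>3: swap(2,4), hi=3 ⇒ [3,3,4,3,4,4,4,5,4]
4>3: swap(2,3), hi=2 ⇒ [3,3,3,4,4,4,4,5,4]
3=3: mid=3
done. lo=0 hi=2; A=[3,3,3,4,4,4,4,5,4]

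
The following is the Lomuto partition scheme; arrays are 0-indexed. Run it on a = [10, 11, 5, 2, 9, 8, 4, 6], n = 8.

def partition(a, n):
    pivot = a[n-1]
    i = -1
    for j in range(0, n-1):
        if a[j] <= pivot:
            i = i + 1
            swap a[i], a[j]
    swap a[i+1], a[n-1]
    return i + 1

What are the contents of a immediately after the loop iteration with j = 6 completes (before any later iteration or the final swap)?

pivot = a[7] = 6; i = -1
j=0: a[0]=10 > 6 → no swap
j=1: a[1]=11 > 6 → no swap
j=2: a[2]=5 ≤ 6 → i=0, swap a[0],a[2] → [5, 11, 10, 2, 9, 8, 4, 6]
j=3: a[3]=2 ≤ 6 → i=1, swap a[1],a[3] → [5, 2, 10, 11, 9, 8, 4, 6]
j=4: a[4]=9 > 6 → no swap
j=5: a[5]=8 > 6 → no swap
j=6: a[6]=4 ≤ 6 → i=2, swap a[2],a[6] → [5, 2, 4, 11, 9, 8, 10, 6]
(after j=6) a = [5, 2, 4, 11, 9, 8, 10, 6]

[5, 2, 4, 11, 9, 8, 10, 6]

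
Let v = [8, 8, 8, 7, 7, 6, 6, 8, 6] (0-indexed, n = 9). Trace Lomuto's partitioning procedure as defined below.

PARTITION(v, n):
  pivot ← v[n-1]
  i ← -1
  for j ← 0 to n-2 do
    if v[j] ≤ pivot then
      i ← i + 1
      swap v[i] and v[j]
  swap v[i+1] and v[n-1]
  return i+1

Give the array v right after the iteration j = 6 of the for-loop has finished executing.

pivot=6, i=-1
j=0: 8>6, skip
j=1: 8>6, skip
j=2: 8>6, skip
j=3: 7>6, skip
j=4: 7>6, skip
j=5: 6≤6, i=0, swap(0,5) ⇒ [6, 8, 8, 7, 7, 8, 6, 8, 6]
j=6: 6≤6, i=1, swap(1,6) ⇒ [6, 6, 8, 7, 7, 8, 8, 8, 6]
(after j=6) v = [6, 6, 8, 7, 7, 8, 8, 8, 6]

[6, 6, 8, 7, 7, 8, 8, 8, 6]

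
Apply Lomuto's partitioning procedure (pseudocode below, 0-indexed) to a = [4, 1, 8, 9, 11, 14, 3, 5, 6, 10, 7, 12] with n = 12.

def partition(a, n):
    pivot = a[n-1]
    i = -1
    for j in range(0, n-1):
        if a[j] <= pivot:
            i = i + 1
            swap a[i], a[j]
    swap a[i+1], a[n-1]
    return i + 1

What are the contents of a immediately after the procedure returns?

pivot=12, i=-1
j=0: 4≤12, i=0, swap(0,0) ⇒ [4, 1, 8, 9, 11, 14, 3, 5, 6, 10, 7, 12]
j=1: 1≤12, i=1, swap(1,1) ⇒ [4, 1, 8, 9, 11, 14, 3, 5, 6, 10, 7, 12]
j=2: 8≤12, i=2, swap(2,2) ⇒ [4, 1, 8, 9, 11, 14, 3, 5, 6, 10, 7, 12]
j=3: 9≤12, i=3, swap(3,3) ⇒ [4, 1, 8, 9, 11, 14, 3, 5, 6, 10, 7, 12]
j=4: 11≤12, i=4, swap(4,4) ⇒ [4, 1, 8, 9, 11, 14, 3, 5, 6, 10, 7, 12]
j=5: 14>12, skip
j=6: 3≤12, i=5, swap(5,6) ⇒ [4, 1, 8, 9, 11, 3, 14, 5, 6, 10, 7, 12]
j=7: 5≤12, i=6, swap(6,7) ⇒ [4, 1, 8, 9, 11, 3, 5, 14, 6, 10, 7, 12]
j=8: 6≤12, i=7, swap(7,8) ⇒ [4, 1, 8, 9, 11, 3, 5, 6, 14, 10, 7, 12]
j=9: 10≤12, i=8, swap(8,9) ⇒ [4, 1, 8, 9, 11, 3, 5, 6, 10, 14, 7, 12]
j=10: 7≤12, i=9, swap(9,10) ⇒ [4, 1, 8, 9, 11, 3, 5, 6, 10, 7, 14, 12]
swap(10,11) ⇒ [4, 1, 8, 9, 11, 3, 5, 6, 10, 7, 12, 14]; return 10

[4, 1, 8, 9, 11, 3, 5, 6, 10, 7, 12, 14]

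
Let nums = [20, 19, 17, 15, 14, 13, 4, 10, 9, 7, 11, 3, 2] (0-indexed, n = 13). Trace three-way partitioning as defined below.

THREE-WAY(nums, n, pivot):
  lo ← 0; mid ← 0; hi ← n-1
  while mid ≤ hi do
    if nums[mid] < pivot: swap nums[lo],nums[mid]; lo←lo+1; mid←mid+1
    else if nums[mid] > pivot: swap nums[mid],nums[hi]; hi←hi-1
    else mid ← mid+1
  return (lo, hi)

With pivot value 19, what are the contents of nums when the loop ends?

lo=0 mid=0 hi=12
20>19: swap(0,12), hi=11 ⇒ [2, 19, 17, 15, 14, 13, 4, 10, 9, 7, 11, 3, 20]
2<19: swap(0,0), lo=1 mid=1 ⇒ [2, 19, 17, 15, 14, 13, 4, 10, 9, 7, 11, 3, 20]
19=19: mid=2
17<19: swap(1,2), lo=2 mid=3 ⇒ [2, 17, 19, 15, 14, 13, 4, 10, 9, 7, 11, 3, 20]
15<19: swap(2,3), lo=3 mid=4 ⇒ [2, 17, 15, 19, 14, 13, 4, 10, 9, 7, 11, 3, 20]
14<19: swap(3,4), lo=4 mid=5 ⇒ [2, 17, 15, 14, 19, 13, 4, 10, 9, 7, 11, 3, 20]
13<19: swap(4,5), lo=5 mid=6 ⇒ [2, 17, 15, 14, 13, 19, 4, 10, 9, 7, 11, 3, 20]
4<19: swap(5,6), lo=6 mid=7 ⇒ [2, 17, 15, 14, 13, 4, 19, 10, 9, 7, 11, 3, 20]
10<19: swap(6,7), lo=7 mid=8 ⇒ [2, 17, 15, 14, 13, 4, 10, 19, 9, 7, 11, 3, 20]
9<19: swap(7,8), lo=8 mid=9 ⇒ [2, 17, 15, 14, 13, 4, 10, 9, 19, 7, 11, 3, 20]
7<19: swap(8,9), lo=9 mid=10 ⇒ [2, 17, 15, 14, 13, 4, 10, 9, 7, 19, 11, 3, 20]
11<19: swap(9,10), lo=10 mid=11 ⇒ [2, 17, 15, 14, 13, 4, 10, 9, 7, 11, 19, 3, 20]
3<19: swap(10,11), lo=11 mid=12 ⇒ [2, 17, 15, 14, 13, 4, 10, 9, 7, 11, 3, 19, 20]
done. lo=11 hi=11; nums=[2, 17, 15, 14, 13, 4, 10, 9, 7, 11, 3, 19, 20]

[2, 17, 15, 14, 13, 4, 10, 9, 7, 11, 3, 19, 20]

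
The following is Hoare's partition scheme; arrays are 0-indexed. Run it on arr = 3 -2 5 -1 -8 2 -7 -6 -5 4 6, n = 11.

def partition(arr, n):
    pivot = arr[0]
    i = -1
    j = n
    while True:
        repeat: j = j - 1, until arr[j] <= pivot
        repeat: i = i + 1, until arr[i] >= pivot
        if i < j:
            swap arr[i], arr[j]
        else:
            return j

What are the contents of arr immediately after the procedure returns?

-5 -2 -6 -1 -8 2 -7 5 3 4 6

pivot = arr[0] = 3; i = -1, j = 11
j→8 (arr[8]=-5≤3), i→0 (arr[0]=3≥3); i<j, swap → -5 -2 5 -1 -8 2 -7 -6 3 4 6
j→7 (arr[7]=-6≤3), i→2 (arr[2]=5≥3); i<j, swap → -5 -2 -6 -1 -8 2 -7 5 3 4 6
j→6, i→7; i≥j, return j=6. arr = -5 -2 -6 -1 -8 2 -7 5 3 4 6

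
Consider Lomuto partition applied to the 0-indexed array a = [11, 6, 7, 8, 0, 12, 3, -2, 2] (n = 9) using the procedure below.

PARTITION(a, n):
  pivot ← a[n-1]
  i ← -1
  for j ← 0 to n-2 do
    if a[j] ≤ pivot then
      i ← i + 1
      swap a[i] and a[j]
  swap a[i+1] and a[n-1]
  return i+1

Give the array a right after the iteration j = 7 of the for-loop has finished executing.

pivot = a[8] = 2; i = -1
j=0: a[0]=11 > 2 → no swap
j=1: a[1]=6 > 2 → no swap
j=2: a[2]=7 > 2 → no swap
j=3: a[3]=8 > 2 → no swap
j=4: a[4]=0 ≤ 2 → i=0, swap a[0],a[4] → [0, 6, 7, 8, 11, 12, 3, -2, 2]
j=5: a[5]=12 > 2 → no swap
j=6: a[6]=3 > 2 → no swap
j=7: a[7]=-2 ≤ 2 → i=1, swap a[1],a[7] → [0, -2, 7, 8, 11, 12, 3, 6, 2]
(after j=7) a = [0, -2, 7, 8, 11, 12, 3, 6, 2]

[0, -2, 7, 8, 11, 12, 3, 6, 2]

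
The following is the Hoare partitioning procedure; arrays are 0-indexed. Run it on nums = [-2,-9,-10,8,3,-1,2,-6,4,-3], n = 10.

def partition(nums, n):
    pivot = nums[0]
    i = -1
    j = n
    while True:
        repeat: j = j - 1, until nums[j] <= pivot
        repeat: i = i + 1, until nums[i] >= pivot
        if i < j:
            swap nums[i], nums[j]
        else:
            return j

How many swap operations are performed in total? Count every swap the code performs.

pivot = nums[0] = -2; i = -1, j = 10
j→9 (nums[9]=-3≤-2), i→0 (nums[0]=-2≥-2); i<j, swap → [-3,-9,-10,8,3,-1,2,-6,4,-2]
j→7 (nums[7]=-6≤-2), i→3 (nums[3]=8≥-2); i<j, swap → [-3,-9,-10,-6,3,-1,2,8,4,-2]
j→3, i→4; i≥j, return j=3. nums = [-3,-9,-10,-6,3,-1,2,8,4,-2]

2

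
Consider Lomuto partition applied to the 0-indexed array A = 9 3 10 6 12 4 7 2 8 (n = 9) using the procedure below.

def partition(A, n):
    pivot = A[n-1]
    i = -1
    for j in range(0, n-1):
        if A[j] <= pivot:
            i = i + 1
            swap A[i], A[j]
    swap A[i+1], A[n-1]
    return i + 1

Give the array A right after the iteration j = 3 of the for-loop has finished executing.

3 6 10 9 12 4 7 2 8

pivot=8, i=-1
j=0: 9>8, skip
j=1: 3≤8, i=0, swap(0,1) ⇒ 3 9 10 6 12 4 7 2 8
j=2: 10>8, skip
j=3: 6≤8, i=1, swap(1,3) ⇒ 3 6 10 9 12 4 7 2 8
(after j=3) A = 3 6 10 9 12 4 7 2 8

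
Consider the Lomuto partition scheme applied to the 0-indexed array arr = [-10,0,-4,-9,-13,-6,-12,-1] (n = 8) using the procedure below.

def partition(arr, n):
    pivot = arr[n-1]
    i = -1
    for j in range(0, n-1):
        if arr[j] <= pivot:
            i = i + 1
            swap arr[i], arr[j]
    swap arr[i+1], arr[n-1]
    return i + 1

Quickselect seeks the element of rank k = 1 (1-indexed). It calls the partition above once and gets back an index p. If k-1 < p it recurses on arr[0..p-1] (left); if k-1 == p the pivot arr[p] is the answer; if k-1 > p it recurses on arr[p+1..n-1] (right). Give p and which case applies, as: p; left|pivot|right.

6; left

pivot = arr[7] = -1; i = -1
j=0: arr[0]=-10 ≤ -1 → i=0, swap arr[0],arr[0] (no change) → [-10,0,-4,-9,-13,-6,-12,-1]
j=1: arr[1]=0 > -1 → no swap
j=2: arr[2]=-4 ≤ -1 → i=1, swap arr[1],arr[2] → [-10,-4,0,-9,-13,-6,-12,-1]
j=3: arr[3]=-9 ≤ -1 → i=2, swap arr[2],arr[3] → [-10,-4,-9,0,-13,-6,-12,-1]
j=4: arr[4]=-13 ≤ -1 → i=3, swap arr[3],arr[4] → [-10,-4,-9,-13,0,-6,-12,-1]
j=5: arr[5]=-6 ≤ -1 → i=4, swap arr[4],arr[5] → [-10,-4,-9,-13,-6,0,-12,-1]
j=6: arr[6]=-12 ≤ -1 → i=5, swap arr[5],arr[6] → [-10,-4,-9,-13,-6,-12,0,-1]
final swap arr[6],arr[7] → [-10,-4,-9,-13,-6,-12,-1,0]; return 6
p = 6; k-1 = 0 < 6 ⇒ left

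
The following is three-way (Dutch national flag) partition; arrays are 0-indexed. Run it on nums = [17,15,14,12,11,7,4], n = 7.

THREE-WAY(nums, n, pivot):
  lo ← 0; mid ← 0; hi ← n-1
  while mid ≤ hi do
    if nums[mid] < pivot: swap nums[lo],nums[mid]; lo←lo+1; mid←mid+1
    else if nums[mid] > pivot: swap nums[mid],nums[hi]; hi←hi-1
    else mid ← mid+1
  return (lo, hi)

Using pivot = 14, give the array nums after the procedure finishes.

[4,7,12,11,14,15,17]

pivot = 14; lo=0, mid=0, hi=6
nums[mid]=17>14: swap nums[0],nums[6]; hi=5 → [4,15,14,12,11,7,17]
nums[mid]=4<14: swap nums[0],nums[0]; lo=1,mid=1 → [4,15,14,12,11,7,17]
nums[mid]=15>14: swap nums[1],nums[5]; hi=4 → [4,7,14,12,11,15,17]
nums[mid]=7<14: swap nums[1],nums[1]; lo=2,mid=2 → [4,7,14,12,11,15,17]
nums[mid]=14=14: mid=3
nums[mid]=12<14: swap nums[2],nums[3]; lo=3,mid=4 → [4,7,12,14,11,15,17]
nums[mid]=11<14: swap nums[3],nums[4]; lo=4,mid=5 → [4,7,12,11,14,15,17]
end: lo=4, hi=4; nums = [4,7,12,11,14,15,17]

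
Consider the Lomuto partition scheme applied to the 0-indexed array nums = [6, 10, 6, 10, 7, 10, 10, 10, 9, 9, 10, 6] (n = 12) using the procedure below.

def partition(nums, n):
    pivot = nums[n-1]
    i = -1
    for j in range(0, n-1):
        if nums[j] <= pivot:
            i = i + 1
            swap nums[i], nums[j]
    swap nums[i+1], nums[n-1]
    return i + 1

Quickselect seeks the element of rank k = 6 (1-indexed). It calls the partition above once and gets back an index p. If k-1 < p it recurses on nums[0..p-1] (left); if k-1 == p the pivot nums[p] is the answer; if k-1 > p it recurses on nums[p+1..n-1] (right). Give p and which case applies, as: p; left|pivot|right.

2; right

pivot=6, i=-1
j=0: 6≤6, i=0, swap(0,0) ⇒ [6, 10, 6, 10, 7, 10, 10, 10, 9, 9, 10, 6]
j=1: 10>6, skip
j=2: 6≤6, i=1, swap(1,2) ⇒ [6, 6, 10, 10, 7, 10, 10, 10, 9, 9, 10, 6]
j=3: 10>6, skip
j=4: 7>6, skip
j=5: 10>6, skip
j=6: 10>6, skip
j=7: 10>6, skip
j=8: 9>6, skip
j=9: 9>6, skip
j=10: 10>6, skip
swap(2,11) ⇒ [6, 6, 6, 10, 7, 10, 10, 10, 9, 9, 10, 10]; return 2
p = 2; k-1 = 5 > 2 ⇒ right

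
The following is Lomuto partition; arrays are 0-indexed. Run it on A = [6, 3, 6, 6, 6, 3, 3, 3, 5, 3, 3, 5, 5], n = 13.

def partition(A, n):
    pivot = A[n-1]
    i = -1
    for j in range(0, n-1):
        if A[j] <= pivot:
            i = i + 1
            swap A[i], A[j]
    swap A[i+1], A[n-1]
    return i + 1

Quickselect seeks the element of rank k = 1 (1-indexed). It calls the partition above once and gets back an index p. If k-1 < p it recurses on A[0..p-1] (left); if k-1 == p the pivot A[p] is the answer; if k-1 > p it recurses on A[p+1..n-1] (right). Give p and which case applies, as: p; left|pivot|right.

8; left

pivot = A[12] = 5; i = -1
j=0: A[0]=6 > 5 → no swap
j=1: A[1]=3 ≤ 5 → i=0, swap A[0],A[1] → [3, 6, 6, 6, 6, 3, 3, 3, 5, 3, 3, 5, 5]
j=2: A[2]=6 > 5 → no swap
j=3: A[3]=6 > 5 → no swap
j=4: A[4]=6 > 5 → no swap
j=5: A[5]=3 ≤ 5 → i=1, swap A[1],A[5] → [3, 3, 6, 6, 6, 6, 3, 3, 5, 3, 3, 5, 5]
j=6: A[6]=3 ≤ 5 → i=2, swap A[2],A[6] → [3, 3, 3, 6, 6, 6, 6, 3, 5, 3, 3, 5, 5]
j=7: A[7]=3 ≤ 5 → i=3, swap A[3],A[7] → [3, 3, 3, 3, 6, 6, 6, 6, 5, 3, 3, 5, 5]
j=8: A[8]=5 ≤ 5 → i=4, swap A[4],A[8] → [3, 3, 3, 3, 5, 6, 6, 6, 6, 3, 3, 5, 5]
j=9: A[9]=3 ≤ 5 → i=5, swap A[5],A[9] → [3, 3, 3, 3, 5, 3, 6, 6, 6, 6, 3, 5, 5]
j=10: A[10]=3 ≤ 5 → i=6, swap A[6],A[10] → [3, 3, 3, 3, 5, 3, 3, 6, 6, 6, 6, 5, 5]
j=11: A[11]=5 ≤ 5 → i=7, swap A[7],A[11] → [3, 3, 3, 3, 5, 3, 3, 5, 6, 6, 6, 6, 5]
final swap A[8],A[12] → [3, 3, 3, 3, 5, 3, 3, 5, 5, 6, 6, 6, 6]; return 8
p = 8; k-1 = 0 < 8 ⇒ left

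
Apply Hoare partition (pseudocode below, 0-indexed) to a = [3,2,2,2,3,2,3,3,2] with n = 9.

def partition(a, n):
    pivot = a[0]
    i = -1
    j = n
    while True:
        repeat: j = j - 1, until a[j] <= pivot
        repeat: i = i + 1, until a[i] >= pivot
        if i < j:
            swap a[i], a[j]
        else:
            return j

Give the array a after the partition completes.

pivot=3
j stops at 8 (2), i stops at 0 (3); swap ⇒ [2,2,2,2,3,2,3,3,3]
j stops at 7 (3), i stops at 4 (3); swap ⇒ [2,2,2,2,3,2,3,3,3]
j stops at 6, i stops at 6; i≥j ⇒ return 6. a=[2,2,2,2,3,2,3,3,3]

[2,2,2,2,3,2,3,3,3]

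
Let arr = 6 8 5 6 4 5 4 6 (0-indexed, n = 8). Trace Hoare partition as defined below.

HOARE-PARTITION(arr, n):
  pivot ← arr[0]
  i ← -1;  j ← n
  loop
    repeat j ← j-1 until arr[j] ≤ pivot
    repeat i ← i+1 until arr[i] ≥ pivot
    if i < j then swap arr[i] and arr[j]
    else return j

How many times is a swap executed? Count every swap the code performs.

3

pivot=6
j stops at 7 (6), i stops at 0 (6); swap ⇒ 6 8 5 6 4 5 4 6
j stops at 6 (4), i stops at 1 (8); swap ⇒ 6 4 5 6 4 5 8 6
j stops at 5 (5), i stops at 3 (6); swap ⇒ 6 4 5 5 4 6 8 6
j stops at 4, i stops at 5; i≥j ⇒ return 4. arr=6 4 5 5 4 6 8 6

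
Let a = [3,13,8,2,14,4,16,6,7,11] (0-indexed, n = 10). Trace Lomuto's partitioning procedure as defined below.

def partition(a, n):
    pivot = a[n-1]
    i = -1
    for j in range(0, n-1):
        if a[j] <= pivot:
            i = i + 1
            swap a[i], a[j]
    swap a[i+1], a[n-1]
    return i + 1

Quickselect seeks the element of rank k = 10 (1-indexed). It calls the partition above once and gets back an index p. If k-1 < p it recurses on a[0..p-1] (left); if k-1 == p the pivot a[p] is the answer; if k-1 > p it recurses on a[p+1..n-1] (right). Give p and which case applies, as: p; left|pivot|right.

6; right

pivot = a[9] = 11; i = -1
j=0: a[0]=3 ≤ 11 → i=0, swap a[0],a[0] (no change) → [3,13,8,2,14,4,16,6,7,11]
j=1: a[1]=13 > 11 → no swap
j=2: a[2]=8 ≤ 11 → i=1, swap a[1],a[2] → [3,8,13,2,14,4,16,6,7,11]
j=3: a[3]=2 ≤ 11 → i=2, swap a[2],a[3] → [3,8,2,13,14,4,16,6,7,11]
j=4: a[4]=14 > 11 → no swap
j=5: a[5]=4 ≤ 11 → i=3, swap a[3],a[5] → [3,8,2,4,14,13,16,6,7,11]
j=6: a[6]=16 > 11 → no swap
j=7: a[7]=6 ≤ 11 → i=4, swap a[4],a[7] → [3,8,2,4,6,13,16,14,7,11]
j=8: a[8]=7 ≤ 11 → i=5, swap a[5],a[8] → [3,8,2,4,6,7,16,14,13,11]
final swap a[6],a[9] → [3,8,2,4,6,7,11,14,13,16]; return 6
p = 6; k-1 = 9 > 6 ⇒ right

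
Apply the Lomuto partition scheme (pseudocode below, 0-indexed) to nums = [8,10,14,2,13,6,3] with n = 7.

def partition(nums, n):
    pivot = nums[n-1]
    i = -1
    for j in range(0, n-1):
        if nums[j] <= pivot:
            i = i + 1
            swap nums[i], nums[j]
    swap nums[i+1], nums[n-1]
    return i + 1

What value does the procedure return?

1

pivot = nums[6] = 3; i = -1
j=0: nums[0]=8 > 3 → no swap
j=1: nums[1]=10 > 3 → no swap
j=2: nums[2]=14 > 3 → no swap
j=3: nums[3]=2 ≤ 3 → i=0, swap nums[0],nums[3] → [2,10,14,8,13,6,3]
j=4: nums[4]=13 > 3 → no swap
j=5: nums[5]=6 > 3 → no swap
final swap nums[1],nums[6] → [2,3,14,8,13,6,10]; return 1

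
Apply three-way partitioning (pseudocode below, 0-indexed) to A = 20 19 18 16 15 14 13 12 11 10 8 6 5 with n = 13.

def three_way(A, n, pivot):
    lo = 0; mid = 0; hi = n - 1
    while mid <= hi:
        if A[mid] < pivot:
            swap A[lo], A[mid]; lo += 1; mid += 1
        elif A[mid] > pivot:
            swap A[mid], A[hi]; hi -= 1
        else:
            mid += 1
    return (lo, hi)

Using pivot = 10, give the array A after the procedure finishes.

5 6 8 10 14 13 12 11 15 16 18 19 20

pivot = 10; lo=0, mid=0, hi=12
A[mid]=20>10: swap A[0],A[12]; hi=11 → 5 19 18 16 15 14 13 12 11 10 8 6 20
A[mid]=5<10: swap A[0],A[0]; lo=1,mid=1 → 5 19 18 16 15 14 13 12 11 10 8 6 20
A[mid]=19>10: swap A[1],A[11]; hi=10 → 5 6 18 16 15 14 13 12 11 10 8 19 20
A[mid]=6<10: swap A[1],A[1]; lo=2,mid=2 → 5 6 18 16 15 14 13 12 11 10 8 19 20
A[mid]=18>10: swap A[2],A[10]; hi=9 → 5 6 8 16 15 14 13 12 11 10 18 19 20
A[mid]=8<10: swap A[2],A[2]; lo=3,mid=3 → 5 6 8 16 15 14 13 12 11 10 18 19 20
A[mid]=16>10: swap A[3],A[9]; hi=8 → 5 6 8 10 15 14 13 12 11 16 18 19 20
A[mid]=10=10: mid=4
A[mid]=15>10: swap A[4],A[8]; hi=7 → 5 6 8 10 11 14 13 12 15 16 18 19 20
A[mid]=11>10: swap A[4],A[7]; hi=6 → 5 6 8 10 12 14 13 11 15 16 18 19 20
A[mid]=12>10: swap A[4],A[6]; hi=5 → 5 6 8 10 13 14 12 11 15 16 18 19 20
A[mid]=13>10: swap A[4],A[5]; hi=4 → 5 6 8 10 14 13 12 11 15 16 18 19 20
A[mid]=14>10: swap A[4],A[4]; hi=3 → 5 6 8 10 14 13 12 11 15 16 18 19 20
end: lo=3, hi=3; A = 5 6 8 10 14 13 12 11 15 16 18 19 20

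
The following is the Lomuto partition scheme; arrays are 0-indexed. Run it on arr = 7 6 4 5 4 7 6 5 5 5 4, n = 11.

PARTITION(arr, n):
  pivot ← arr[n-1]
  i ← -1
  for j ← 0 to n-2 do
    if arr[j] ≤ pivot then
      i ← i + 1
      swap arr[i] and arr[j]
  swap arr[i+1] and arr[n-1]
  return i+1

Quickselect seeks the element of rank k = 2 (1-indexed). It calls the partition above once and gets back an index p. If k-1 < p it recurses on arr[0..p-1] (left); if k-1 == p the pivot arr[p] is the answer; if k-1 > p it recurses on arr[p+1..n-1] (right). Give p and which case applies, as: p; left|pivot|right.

pivot = arr[10] = 4; i = -1
j=0: arr[0]=7 > 4 → no swap
j=1: arr[1]=6 > 4 → no swap
j=2: arr[2]=4 ≤ 4 → i=0, swap arr[0],arr[2] → 4 6 7 5 4 7 6 5 5 5 4
j=3: arr[3]=5 > 4 → no swap
j=4: arr[4]=4 ≤ 4 → i=1, swap arr[1],arr[4] → 4 4 7 5 6 7 6 5 5 5 4
j=5: arr[5]=7 > 4 → no swap
j=6: arr[6]=6 > 4 → no swap
j=7: arr[7]=5 > 4 → no swap
j=8: arr[8]=5 > 4 → no swap
j=9: arr[9]=5 > 4 → no swap
final swap arr[2],arr[10] → 4 4 4 5 6 7 6 5 5 5 7; return 2
p = 2; k-1 = 1 < 2 ⇒ left

2; left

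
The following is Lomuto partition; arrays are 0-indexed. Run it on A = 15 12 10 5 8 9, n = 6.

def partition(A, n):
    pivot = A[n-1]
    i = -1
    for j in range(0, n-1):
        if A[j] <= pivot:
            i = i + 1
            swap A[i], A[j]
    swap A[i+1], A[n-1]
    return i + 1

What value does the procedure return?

pivot=9, i=-1
j=0: 15>9, skip
j=1: 12>9, skip
j=2: 10>9, skip
j=3: 5≤9, i=0, swap(0,3) ⇒ 5 12 10 15 8 9
j=4: 8≤9, i=1, swap(1,4) ⇒ 5 8 10 15 12 9
swap(2,5) ⇒ 5 8 9 15 12 10; return 2

2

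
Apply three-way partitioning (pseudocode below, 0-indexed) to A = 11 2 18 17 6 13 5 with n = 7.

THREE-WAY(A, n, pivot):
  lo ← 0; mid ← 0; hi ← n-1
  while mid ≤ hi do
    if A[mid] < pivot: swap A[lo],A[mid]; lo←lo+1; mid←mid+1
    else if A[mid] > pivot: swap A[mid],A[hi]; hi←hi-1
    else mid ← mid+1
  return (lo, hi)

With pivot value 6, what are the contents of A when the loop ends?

5 2 6 17 13 18 11

pivot = 6; lo=0, mid=0, hi=6
A[mid]=11>6: swap A[0],A[6]; hi=5 → 5 2 18 17 6 13 11
A[mid]=5<6: swap A[0],A[0]; lo=1,mid=1 → 5 2 18 17 6 13 11
A[mid]=2<6: swap A[1],A[1]; lo=2,mid=2 → 5 2 18 17 6 13 11
A[mid]=18>6: swap A[2],A[5]; hi=4 → 5 2 13 17 6 18 11
A[mid]=13>6: swap A[2],A[4]; hi=3 → 5 2 6 17 13 18 11
A[mid]=6=6: mid=3
A[mid]=17>6: swap A[3],A[3]; hi=2 → 5 2 6 17 13 18 11
end: lo=2, hi=2; A = 5 2 6 17 13 18 11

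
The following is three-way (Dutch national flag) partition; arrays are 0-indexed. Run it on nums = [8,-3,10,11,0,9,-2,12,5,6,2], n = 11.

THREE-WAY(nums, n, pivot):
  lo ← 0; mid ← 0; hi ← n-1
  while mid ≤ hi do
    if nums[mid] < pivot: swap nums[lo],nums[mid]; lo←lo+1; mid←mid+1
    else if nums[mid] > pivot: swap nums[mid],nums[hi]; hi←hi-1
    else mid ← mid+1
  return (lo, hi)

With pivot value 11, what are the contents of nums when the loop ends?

[8,-3,10,0,9,-2,2,5,6,11,12]

pivot = 11; lo=0, mid=0, hi=10
nums[mid]=8<11: swap nums[0],nums[0]; lo=1,mid=1 → [8,-3,10,11,0,9,-2,12,5,6,2]
nums[mid]=-3<11: swap nums[1],nums[1]; lo=2,mid=2 → [8,-3,10,11,0,9,-2,12,5,6,2]
nums[mid]=10<11: swap nums[2],nums[2]; lo=3,mid=3 → [8,-3,10,11,0,9,-2,12,5,6,2]
nums[mid]=11=11: mid=4
nums[mid]=0<11: swap nums[3],nums[4]; lo=4,mid=5 → [8,-3,10,0,11,9,-2,12,5,6,2]
nums[mid]=9<11: swap nums[4],nums[5]; lo=5,mid=6 → [8,-3,10,0,9,11,-2,12,5,6,2]
nums[mid]=-2<11: swap nums[5],nums[6]; lo=6,mid=7 → [8,-3,10,0,9,-2,11,12,5,6,2]
nums[mid]=12>11: swap nums[7],nums[10]; hi=9 → [8,-3,10,0,9,-2,11,2,5,6,12]
nums[mid]=2<11: swap nums[6],nums[7]; lo=7,mid=8 → [8,-3,10,0,9,-2,2,11,5,6,12]
nums[mid]=5<11: swap nums[7],nums[8]; lo=8,mid=9 → [8,-3,10,0,9,-2,2,5,11,6,12]
nums[mid]=6<11: swap nums[8],nums[9]; lo=9,mid=10 → [8,-3,10,0,9,-2,2,5,6,11,12]
end: lo=9, hi=9; nums = [8,-3,10,0,9,-2,2,5,6,11,12]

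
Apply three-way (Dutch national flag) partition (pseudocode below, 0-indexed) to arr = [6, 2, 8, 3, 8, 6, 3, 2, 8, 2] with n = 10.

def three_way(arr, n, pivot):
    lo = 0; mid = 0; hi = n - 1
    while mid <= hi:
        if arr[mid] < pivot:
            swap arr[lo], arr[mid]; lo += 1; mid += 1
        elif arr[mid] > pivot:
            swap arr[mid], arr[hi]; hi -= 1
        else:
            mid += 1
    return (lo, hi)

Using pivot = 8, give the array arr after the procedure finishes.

[6, 2, 3, 6, 3, 2, 2, 8, 8, 8]

lo=0 mid=0 hi=9
6<8: swap(0,0), lo=1 mid=1 ⇒ [6, 2, 8, 3, 8, 6, 3, 2, 8, 2]
2<8: swap(1,1), lo=2 mid=2 ⇒ [6, 2, 8, 3, 8, 6, 3, 2, 8, 2]
8=8: mid=3
3<8: swap(2,3), lo=3 mid=4 ⇒ [6, 2, 3, 8, 8, 6, 3, 2, 8, 2]
8=8: mid=5
6<8: swap(3,5), lo=4 mid=6 ⇒ [6, 2, 3, 6, 8, 8, 3, 2, 8, 2]
3<8: swap(4,6), lo=5 mid=7 ⇒ [6, 2, 3, 6, 3, 8, 8, 2, 8, 2]
2<8: swap(5,7), lo=6 mid=8 ⇒ [6, 2, 3, 6, 3, 2, 8, 8, 8, 2]
8=8: mid=9
2<8: swap(6,9), lo=7 mid=10 ⇒ [6, 2, 3, 6, 3, 2, 2, 8, 8, 8]
done. lo=7 hi=9; arr=[6, 2, 3, 6, 3, 2, 2, 8, 8, 8]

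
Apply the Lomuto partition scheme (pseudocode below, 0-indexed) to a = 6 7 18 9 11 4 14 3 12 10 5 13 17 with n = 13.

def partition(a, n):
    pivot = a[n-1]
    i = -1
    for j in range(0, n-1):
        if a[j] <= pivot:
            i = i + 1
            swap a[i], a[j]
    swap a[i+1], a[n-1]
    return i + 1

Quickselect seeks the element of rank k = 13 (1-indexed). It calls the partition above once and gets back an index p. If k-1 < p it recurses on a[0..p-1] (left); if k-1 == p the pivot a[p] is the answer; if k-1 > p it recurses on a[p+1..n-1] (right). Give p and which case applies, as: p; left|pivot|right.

pivot = a[12] = 17; i = -1
j=0: a[0]=6 ≤ 17 → i=0, swap a[0],a[0] (no change) → 6 7 18 9 11 4 14 3 12 10 5 13 17
j=1: a[1]=7 ≤ 17 → i=1, swap a[1],a[1] (no change) → 6 7 18 9 11 4 14 3 12 10 5 13 17
j=2: a[2]=18 > 17 → no swap
j=3: a[3]=9 ≤ 17 → i=2, swap a[2],a[3] → 6 7 9 18 11 4 14 3 12 10 5 13 17
j=4: a[4]=11 ≤ 17 → i=3, swap a[3],a[4] → 6 7 9 11 18 4 14 3 12 10 5 13 17
j=5: a[5]=4 ≤ 17 → i=4, swap a[4],a[5] → 6 7 9 11 4 18 14 3 12 10 5 13 17
j=6: a[6]=14 ≤ 17 → i=5, swap a[5],a[6] → 6 7 9 11 4 14 18 3 12 10 5 13 17
j=7: a[7]=3 ≤ 17 → i=6, swap a[6],a[7] → 6 7 9 11 4 14 3 18 12 10 5 13 17
j=8: a[8]=12 ≤ 17 → i=7, swap a[7],a[8] → 6 7 9 11 4 14 3 12 18 10 5 13 17
j=9: a[9]=10 ≤ 17 → i=8, swap a[8],a[9] → 6 7 9 11 4 14 3 12 10 18 5 13 17
j=10: a[10]=5 ≤ 17 → i=9, swap a[9],a[10] → 6 7 9 11 4 14 3 12 10 5 18 13 17
j=11: a[11]=13 ≤ 17 → i=10, swap a[10],a[11] → 6 7 9 11 4 14 3 12 10 5 13 18 17
final swap a[11],a[12] → 6 7 9 11 4 14 3 12 10 5 13 17 18; return 11
p = 11; k-1 = 12 > 11 ⇒ right

11; right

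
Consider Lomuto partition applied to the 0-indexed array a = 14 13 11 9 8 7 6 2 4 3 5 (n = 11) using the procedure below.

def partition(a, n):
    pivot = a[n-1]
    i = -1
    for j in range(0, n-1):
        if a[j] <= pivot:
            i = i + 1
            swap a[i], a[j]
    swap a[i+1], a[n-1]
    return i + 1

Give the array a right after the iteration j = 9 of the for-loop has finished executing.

pivot=5, i=-1
j=0: 14>5, skip
j=1: 13>5, skip
j=2: 11>5, skip
j=3: 9>5, skip
j=4: 8>5, skip
j=5: 7>5, skip
j=6: 6>5, skip
j=7: 2≤5, i=0, swap(0,7) ⇒ 2 13 11 9 8 7 6 14 4 3 5
j=8: 4≤5, i=1, swap(1,8) ⇒ 2 4 11 9 8 7 6 14 13 3 5
j=9: 3≤5, i=2, swap(2,9) ⇒ 2 4 3 9 8 7 6 14 13 11 5
(after j=9) a = 2 4 3 9 8 7 6 14 13 11 5

2 4 3 9 8 7 6 14 13 11 5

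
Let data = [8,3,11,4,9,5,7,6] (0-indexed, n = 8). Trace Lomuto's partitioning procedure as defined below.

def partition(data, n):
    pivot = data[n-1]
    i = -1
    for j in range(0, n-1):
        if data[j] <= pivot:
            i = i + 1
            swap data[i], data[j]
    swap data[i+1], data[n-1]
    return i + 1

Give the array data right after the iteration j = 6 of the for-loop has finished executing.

pivot=6, i=-1
j=0: 8>6, skip
j=1: 3≤6, i=0, swap(0,1) ⇒ [3,8,11,4,9,5,7,6]
j=2: 11>6, skip
j=3: 4≤6, i=1, swap(1,3) ⇒ [3,4,11,8,9,5,7,6]
j=4: 9>6, skip
j=5: 5≤6, i=2, swap(2,5) ⇒ [3,4,5,8,9,11,7,6]
j=6: 7>6, skip
(after j=6) data = [3,4,5,8,9,11,7,6]

[3,4,5,8,9,11,7,6]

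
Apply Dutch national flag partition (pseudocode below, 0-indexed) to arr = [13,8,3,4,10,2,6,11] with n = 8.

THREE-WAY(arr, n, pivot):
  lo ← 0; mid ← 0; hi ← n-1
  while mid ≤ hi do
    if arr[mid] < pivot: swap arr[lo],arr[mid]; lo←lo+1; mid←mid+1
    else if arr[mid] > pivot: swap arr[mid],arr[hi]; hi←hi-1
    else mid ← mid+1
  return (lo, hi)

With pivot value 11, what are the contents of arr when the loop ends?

pivot = 11; lo=0, mid=0, hi=7
arr[mid]=13>11: swap arr[0],arr[7]; hi=6 → [11,8,3,4,10,2,6,13]
arr[mid]=11=11: mid=1
arr[mid]=8<11: swap arr[0],arr[1]; lo=1,mid=2 → [8,11,3,4,10,2,6,13]
arr[mid]=3<11: swap arr[1],arr[2]; lo=2,mid=3 → [8,3,11,4,10,2,6,13]
arr[mid]=4<11: swap arr[2],arr[3]; lo=3,mid=4 → [8,3,4,11,10,2,6,13]
arr[mid]=10<11: swap arr[3],arr[4]; lo=4,mid=5 → [8,3,4,10,11,2,6,13]
arr[mid]=2<11: swap arr[4],arr[5]; lo=5,mid=6 → [8,3,4,10,2,11,6,13]
arr[mid]=6<11: swap arr[5],arr[6]; lo=6,mid=7 → [8,3,4,10,2,6,11,13]
end: lo=6, hi=6; arr = [8,3,4,10,2,6,11,13]

[8,3,4,10,2,6,11,13]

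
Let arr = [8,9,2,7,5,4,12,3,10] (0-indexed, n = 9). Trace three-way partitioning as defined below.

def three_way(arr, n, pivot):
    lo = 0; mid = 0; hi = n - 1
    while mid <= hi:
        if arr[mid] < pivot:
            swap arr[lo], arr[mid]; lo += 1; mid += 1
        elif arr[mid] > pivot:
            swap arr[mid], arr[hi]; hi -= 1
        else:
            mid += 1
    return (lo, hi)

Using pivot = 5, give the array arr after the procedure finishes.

[3,4,2,5,7,12,9,10,8]

lo=0 mid=0 hi=8
8>5: swap(0,8), hi=7 ⇒ [10,9,2,7,5,4,12,3,8]
10>5: swap(0,7), hi=6 ⇒ [3,9,2,7,5,4,12,10,8]
3<5: swap(0,0), lo=1 mid=1 ⇒ [3,9,2,7,5,4,12,10,8]
9>5: swap(1,6), hi=5 ⇒ [3,12,2,7,5,4,9,10,8]
12>5: swap(1,5), hi=4 ⇒ [3,4,2,7,5,12,9,10,8]
4<5: swap(1,1), lo=2 mid=2 ⇒ [3,4,2,7,5,12,9,10,8]
2<5: swap(2,2), lo=3 mid=3 ⇒ [3,4,2,7,5,12,9,10,8]
7>5: swap(3,4), hi=3 ⇒ [3,4,2,5,7,12,9,10,8]
5=5: mid=4
done. lo=3 hi=3; arr=[3,4,2,5,7,12,9,10,8]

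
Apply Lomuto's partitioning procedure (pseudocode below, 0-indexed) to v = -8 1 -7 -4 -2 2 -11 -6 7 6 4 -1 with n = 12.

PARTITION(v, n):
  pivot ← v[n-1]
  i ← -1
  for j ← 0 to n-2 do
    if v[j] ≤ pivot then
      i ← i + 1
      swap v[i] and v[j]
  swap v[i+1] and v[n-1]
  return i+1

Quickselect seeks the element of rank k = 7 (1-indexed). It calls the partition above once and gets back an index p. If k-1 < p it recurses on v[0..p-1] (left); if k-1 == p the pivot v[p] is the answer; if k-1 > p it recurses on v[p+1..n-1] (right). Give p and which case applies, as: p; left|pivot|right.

6; pivot

pivot = v[11] = -1; i = -1
j=0: v[0]=-8 ≤ -1 → i=0, swap v[0],v[0] (no change) → -8 1 -7 -4 -2 2 -11 -6 7 6 4 -1
j=1: v[1]=1 > -1 → no swap
j=2: v[2]=-7 ≤ -1 → i=1, swap v[1],v[2] → -8 -7 1 -4 -2 2 -11 -6 7 6 4 -1
j=3: v[3]=-4 ≤ -1 → i=2, swap v[2],v[3] → -8 -7 -4 1 -2 2 -11 -6 7 6 4 -1
j=4: v[4]=-2 ≤ -1 → i=3, swap v[3],v[4] → -8 -7 -4 -2 1 2 -11 -6 7 6 4 -1
j=5: v[5]=2 > -1 → no swap
j=6: v[6]=-11 ≤ -1 → i=4, swap v[4],v[6] → -8 -7 -4 -2 -11 2 1 -6 7 6 4 -1
j=7: v[7]=-6 ≤ -1 → i=5, swap v[5],v[7] → -8 -7 -4 -2 -11 -6 1 2 7 6 4 -1
j=8: v[8]=7 > -1 → no swap
j=9: v[9]=6 > -1 → no swap
j=10: v[10]=4 > -1 → no swap
final swap v[6],v[11] → -8 -7 -4 -2 -11 -6 -1 2 7 6 4 1; return 6
p = 6; k-1 = 6 == 6 ⇒ pivot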